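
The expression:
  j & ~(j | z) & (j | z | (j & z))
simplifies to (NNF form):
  False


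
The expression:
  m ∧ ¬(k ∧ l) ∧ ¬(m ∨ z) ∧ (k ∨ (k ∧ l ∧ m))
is never true.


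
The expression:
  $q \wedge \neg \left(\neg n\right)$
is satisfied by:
  {q: True, n: True}


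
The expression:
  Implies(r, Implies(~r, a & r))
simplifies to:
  True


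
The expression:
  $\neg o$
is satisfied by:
  {o: False}


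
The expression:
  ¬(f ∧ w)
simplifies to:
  ¬f ∨ ¬w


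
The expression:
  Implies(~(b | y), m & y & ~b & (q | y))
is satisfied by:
  {y: True, b: True}
  {y: True, b: False}
  {b: True, y: False}


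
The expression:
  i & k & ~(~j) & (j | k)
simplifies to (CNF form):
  i & j & k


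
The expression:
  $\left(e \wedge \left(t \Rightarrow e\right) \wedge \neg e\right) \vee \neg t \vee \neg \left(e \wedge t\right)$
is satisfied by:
  {e: False, t: False}
  {t: True, e: False}
  {e: True, t: False}


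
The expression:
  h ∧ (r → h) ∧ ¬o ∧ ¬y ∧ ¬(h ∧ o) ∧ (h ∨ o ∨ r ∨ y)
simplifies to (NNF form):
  h ∧ ¬o ∧ ¬y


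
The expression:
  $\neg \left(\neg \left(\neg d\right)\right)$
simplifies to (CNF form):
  $\neg d$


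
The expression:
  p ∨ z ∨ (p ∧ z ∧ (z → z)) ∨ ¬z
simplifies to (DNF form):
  True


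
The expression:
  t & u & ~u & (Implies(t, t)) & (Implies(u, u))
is never true.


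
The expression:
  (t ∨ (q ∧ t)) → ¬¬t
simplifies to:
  True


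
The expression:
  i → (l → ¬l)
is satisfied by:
  {l: False, i: False}
  {i: True, l: False}
  {l: True, i: False}


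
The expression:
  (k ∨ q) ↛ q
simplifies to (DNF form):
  k ∧ ¬q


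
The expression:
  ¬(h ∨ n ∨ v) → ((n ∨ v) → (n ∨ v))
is always true.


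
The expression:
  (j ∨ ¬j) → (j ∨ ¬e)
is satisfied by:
  {j: True, e: False}
  {e: False, j: False}
  {e: True, j: True}


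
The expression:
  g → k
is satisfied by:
  {k: True, g: False}
  {g: False, k: False}
  {g: True, k: True}


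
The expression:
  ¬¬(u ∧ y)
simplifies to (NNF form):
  u ∧ y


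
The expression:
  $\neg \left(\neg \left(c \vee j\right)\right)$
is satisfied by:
  {c: True, j: True}
  {c: True, j: False}
  {j: True, c: False}


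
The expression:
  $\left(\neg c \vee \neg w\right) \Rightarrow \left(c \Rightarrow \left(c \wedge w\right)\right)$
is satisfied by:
  {w: True, c: False}
  {c: False, w: False}
  {c: True, w: True}


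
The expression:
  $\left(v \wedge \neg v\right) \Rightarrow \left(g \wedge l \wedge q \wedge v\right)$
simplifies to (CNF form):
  $\text{True}$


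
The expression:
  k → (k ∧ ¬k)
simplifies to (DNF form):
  ¬k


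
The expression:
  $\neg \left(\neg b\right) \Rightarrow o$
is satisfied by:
  {o: True, b: False}
  {b: False, o: False}
  {b: True, o: True}


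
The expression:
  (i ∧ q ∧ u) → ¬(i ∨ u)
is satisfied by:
  {u: False, q: False, i: False}
  {i: True, u: False, q: False}
  {q: True, u: False, i: False}
  {i: True, q: True, u: False}
  {u: True, i: False, q: False}
  {i: True, u: True, q: False}
  {q: True, u: True, i: False}


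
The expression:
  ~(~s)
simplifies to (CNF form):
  s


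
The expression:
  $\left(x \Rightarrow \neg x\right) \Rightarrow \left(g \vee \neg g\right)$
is always true.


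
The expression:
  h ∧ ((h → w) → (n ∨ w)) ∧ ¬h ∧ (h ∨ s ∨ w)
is never true.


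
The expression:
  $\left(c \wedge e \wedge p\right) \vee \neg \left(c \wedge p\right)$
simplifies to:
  $e \vee \neg c \vee \neg p$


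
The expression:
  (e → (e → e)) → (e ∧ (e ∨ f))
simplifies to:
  e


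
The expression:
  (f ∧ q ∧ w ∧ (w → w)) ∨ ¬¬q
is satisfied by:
  {q: True}


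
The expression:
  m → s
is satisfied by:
  {s: True, m: False}
  {m: False, s: False}
  {m: True, s: True}


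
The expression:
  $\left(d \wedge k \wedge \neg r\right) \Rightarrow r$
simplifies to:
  $r \vee \neg d \vee \neg k$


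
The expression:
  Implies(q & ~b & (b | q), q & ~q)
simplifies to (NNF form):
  b | ~q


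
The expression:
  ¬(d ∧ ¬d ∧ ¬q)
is always true.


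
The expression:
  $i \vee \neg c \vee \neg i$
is always true.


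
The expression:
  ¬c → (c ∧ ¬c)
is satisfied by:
  {c: True}


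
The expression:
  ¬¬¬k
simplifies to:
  ¬k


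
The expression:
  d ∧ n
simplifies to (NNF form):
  d ∧ n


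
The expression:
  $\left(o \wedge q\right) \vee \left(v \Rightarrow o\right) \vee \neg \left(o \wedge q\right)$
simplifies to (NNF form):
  $\text{True}$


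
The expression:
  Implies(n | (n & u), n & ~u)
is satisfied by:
  {u: False, n: False}
  {n: True, u: False}
  {u: True, n: False}


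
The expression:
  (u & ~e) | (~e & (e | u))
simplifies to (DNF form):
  u & ~e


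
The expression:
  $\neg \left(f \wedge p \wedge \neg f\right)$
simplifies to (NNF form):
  $\text{True}$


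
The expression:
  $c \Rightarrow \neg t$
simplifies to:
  $\neg c \vee \neg t$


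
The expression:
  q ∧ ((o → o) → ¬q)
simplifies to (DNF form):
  False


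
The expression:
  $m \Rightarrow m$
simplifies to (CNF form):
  $\text{True}$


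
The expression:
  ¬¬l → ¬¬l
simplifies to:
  True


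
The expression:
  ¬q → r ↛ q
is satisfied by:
  {r: True, q: True}
  {r: True, q: False}
  {q: True, r: False}


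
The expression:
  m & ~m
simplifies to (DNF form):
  False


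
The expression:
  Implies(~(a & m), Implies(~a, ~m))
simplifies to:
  a | ~m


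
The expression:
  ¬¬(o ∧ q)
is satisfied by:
  {o: True, q: True}


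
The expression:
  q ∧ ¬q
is never true.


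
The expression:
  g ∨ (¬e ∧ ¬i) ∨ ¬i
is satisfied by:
  {g: True, i: False}
  {i: False, g: False}
  {i: True, g: True}


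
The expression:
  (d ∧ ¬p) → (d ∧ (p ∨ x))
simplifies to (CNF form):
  p ∨ x ∨ ¬d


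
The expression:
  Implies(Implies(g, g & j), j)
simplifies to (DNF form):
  g | j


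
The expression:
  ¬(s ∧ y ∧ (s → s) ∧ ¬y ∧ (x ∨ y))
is always true.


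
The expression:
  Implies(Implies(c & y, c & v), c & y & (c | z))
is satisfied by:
  {c: True, y: True}


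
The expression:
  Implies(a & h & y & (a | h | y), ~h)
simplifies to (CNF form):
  ~a | ~h | ~y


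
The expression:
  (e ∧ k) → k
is always true.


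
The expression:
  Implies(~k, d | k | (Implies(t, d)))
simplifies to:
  d | k | ~t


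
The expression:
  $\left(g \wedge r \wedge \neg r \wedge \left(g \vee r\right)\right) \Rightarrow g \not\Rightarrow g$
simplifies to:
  $\text{True}$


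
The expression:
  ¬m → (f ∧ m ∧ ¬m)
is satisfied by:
  {m: True}


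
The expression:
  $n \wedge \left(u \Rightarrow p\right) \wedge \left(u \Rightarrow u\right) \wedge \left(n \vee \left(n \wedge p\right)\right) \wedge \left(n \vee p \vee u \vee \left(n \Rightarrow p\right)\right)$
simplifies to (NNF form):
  $n \wedge \left(p \vee \neg u\right)$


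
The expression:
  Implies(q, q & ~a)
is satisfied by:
  {q: False, a: False}
  {a: True, q: False}
  {q: True, a: False}


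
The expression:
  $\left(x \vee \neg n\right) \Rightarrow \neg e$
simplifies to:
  $\left(n \wedge \neg x\right) \vee \neg e$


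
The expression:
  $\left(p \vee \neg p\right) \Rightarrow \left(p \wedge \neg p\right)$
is never true.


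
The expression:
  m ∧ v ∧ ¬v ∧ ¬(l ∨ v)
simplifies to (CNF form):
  False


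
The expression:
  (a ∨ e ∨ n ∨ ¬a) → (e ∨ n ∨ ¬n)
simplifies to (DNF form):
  True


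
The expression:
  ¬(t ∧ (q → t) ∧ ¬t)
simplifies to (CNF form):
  True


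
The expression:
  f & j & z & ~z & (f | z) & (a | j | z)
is never true.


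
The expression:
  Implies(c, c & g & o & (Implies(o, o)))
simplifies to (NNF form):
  ~c | (g & o)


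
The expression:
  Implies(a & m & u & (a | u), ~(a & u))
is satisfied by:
  {u: False, m: False, a: False}
  {a: True, u: False, m: False}
  {m: True, u: False, a: False}
  {a: True, m: True, u: False}
  {u: True, a: False, m: False}
  {a: True, u: True, m: False}
  {m: True, u: True, a: False}


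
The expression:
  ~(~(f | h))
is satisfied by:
  {h: True, f: True}
  {h: True, f: False}
  {f: True, h: False}


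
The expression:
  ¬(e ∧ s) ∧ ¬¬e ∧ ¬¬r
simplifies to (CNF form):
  e ∧ r ∧ ¬s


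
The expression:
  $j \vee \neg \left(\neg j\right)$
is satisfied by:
  {j: True}


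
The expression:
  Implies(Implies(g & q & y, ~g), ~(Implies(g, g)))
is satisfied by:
  {g: True, y: True, q: True}


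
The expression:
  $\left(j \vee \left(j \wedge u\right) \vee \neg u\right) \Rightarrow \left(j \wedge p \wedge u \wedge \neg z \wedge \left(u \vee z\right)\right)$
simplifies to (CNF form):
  $u \wedge \left(p \vee \neg j\right) \wedge \left(\neg j \vee \neg z\right)$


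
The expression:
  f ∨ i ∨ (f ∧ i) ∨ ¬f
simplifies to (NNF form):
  True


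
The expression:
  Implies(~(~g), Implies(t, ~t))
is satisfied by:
  {g: False, t: False}
  {t: True, g: False}
  {g: True, t: False}


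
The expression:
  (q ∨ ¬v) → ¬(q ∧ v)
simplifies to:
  ¬q ∨ ¬v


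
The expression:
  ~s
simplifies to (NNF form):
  ~s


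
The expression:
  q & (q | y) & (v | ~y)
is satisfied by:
  {q: True, v: True, y: False}
  {q: True, v: False, y: False}
  {q: True, y: True, v: True}


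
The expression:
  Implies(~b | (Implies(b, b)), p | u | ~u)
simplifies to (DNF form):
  True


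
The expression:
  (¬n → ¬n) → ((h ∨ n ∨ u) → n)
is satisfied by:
  {n: True, h: False, u: False}
  {n: True, u: True, h: False}
  {n: True, h: True, u: False}
  {n: True, u: True, h: True}
  {u: False, h: False, n: False}


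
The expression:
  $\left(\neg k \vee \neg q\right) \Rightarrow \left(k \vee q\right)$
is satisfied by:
  {k: True, q: True}
  {k: True, q: False}
  {q: True, k: False}


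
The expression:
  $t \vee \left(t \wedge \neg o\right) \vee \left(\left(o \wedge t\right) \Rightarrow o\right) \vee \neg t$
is always true.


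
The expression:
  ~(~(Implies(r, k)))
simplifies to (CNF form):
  k | ~r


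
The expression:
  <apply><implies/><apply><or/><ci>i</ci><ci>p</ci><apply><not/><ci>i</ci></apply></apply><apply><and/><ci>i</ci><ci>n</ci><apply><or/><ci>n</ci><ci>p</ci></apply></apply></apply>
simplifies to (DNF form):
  <apply><and/><ci>i</ci><ci>n</ci></apply>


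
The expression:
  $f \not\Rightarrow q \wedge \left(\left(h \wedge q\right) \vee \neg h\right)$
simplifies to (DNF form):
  $f \wedge \neg h \wedge \neg q$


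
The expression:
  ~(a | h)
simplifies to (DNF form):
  ~a & ~h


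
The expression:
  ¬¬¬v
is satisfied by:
  {v: False}


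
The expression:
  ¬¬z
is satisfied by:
  {z: True}


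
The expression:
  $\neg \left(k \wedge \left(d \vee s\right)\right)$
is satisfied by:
  {s: False, k: False, d: False}
  {d: True, s: False, k: False}
  {s: True, d: False, k: False}
  {d: True, s: True, k: False}
  {k: True, d: False, s: False}


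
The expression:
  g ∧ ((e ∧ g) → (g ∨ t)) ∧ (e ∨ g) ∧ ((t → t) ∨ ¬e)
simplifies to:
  g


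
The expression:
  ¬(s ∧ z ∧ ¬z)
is always true.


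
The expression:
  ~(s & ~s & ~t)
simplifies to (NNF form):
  True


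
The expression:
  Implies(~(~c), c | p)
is always true.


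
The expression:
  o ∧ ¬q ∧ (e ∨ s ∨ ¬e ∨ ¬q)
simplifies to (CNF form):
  o ∧ ¬q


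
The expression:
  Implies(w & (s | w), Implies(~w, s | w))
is always true.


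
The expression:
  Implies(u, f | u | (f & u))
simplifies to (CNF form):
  True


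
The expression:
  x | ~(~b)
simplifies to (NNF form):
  b | x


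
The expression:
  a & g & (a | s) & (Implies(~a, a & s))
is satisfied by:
  {a: True, g: True}


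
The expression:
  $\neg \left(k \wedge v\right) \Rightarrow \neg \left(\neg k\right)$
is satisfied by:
  {k: True}


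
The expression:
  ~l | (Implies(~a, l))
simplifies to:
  True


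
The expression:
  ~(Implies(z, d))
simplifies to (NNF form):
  z & ~d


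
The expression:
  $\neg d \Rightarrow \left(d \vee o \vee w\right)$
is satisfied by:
  {d: True, o: True, w: True}
  {d: True, o: True, w: False}
  {d: True, w: True, o: False}
  {d: True, w: False, o: False}
  {o: True, w: True, d: False}
  {o: True, w: False, d: False}
  {w: True, o: False, d: False}


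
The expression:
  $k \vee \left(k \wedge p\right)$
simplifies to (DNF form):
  $k$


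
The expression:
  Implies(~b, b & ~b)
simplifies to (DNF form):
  b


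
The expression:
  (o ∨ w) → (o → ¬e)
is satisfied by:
  {e: False, o: False}
  {o: True, e: False}
  {e: True, o: False}


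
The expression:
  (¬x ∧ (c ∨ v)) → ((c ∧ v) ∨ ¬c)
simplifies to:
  v ∨ x ∨ ¬c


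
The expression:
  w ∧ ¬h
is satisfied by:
  {w: True, h: False}


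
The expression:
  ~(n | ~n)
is never true.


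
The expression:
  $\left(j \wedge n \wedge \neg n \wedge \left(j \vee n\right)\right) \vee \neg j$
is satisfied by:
  {j: False}


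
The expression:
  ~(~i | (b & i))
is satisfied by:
  {i: True, b: False}


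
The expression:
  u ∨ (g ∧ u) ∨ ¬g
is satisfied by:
  {u: True, g: False}
  {g: False, u: False}
  {g: True, u: True}


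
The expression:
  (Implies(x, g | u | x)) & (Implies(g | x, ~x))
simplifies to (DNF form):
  ~x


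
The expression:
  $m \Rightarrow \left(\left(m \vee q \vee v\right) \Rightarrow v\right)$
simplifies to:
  $v \vee \neg m$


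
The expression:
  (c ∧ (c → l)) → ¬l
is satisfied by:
  {l: False, c: False}
  {c: True, l: False}
  {l: True, c: False}


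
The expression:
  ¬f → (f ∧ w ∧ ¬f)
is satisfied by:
  {f: True}


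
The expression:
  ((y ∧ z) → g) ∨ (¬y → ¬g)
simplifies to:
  True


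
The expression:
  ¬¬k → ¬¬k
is always true.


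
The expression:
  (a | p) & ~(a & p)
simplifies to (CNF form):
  (a | p) & (a | ~a) & (p | ~p) & (~a | ~p)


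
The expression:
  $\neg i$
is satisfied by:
  {i: False}


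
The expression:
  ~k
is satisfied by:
  {k: False}


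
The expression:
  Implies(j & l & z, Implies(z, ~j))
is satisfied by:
  {l: False, z: False, j: False}
  {j: True, l: False, z: False}
  {z: True, l: False, j: False}
  {j: True, z: True, l: False}
  {l: True, j: False, z: False}
  {j: True, l: True, z: False}
  {z: True, l: True, j: False}


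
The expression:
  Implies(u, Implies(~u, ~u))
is always true.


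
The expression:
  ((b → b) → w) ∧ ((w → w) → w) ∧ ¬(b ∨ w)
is never true.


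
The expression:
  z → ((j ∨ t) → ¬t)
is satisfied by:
  {t: False, z: False}
  {z: True, t: False}
  {t: True, z: False}


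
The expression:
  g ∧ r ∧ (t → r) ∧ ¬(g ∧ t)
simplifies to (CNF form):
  g ∧ r ∧ ¬t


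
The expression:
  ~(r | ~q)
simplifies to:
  q & ~r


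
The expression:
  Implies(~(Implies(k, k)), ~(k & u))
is always true.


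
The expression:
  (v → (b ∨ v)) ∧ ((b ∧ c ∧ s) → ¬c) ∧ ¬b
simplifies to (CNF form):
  ¬b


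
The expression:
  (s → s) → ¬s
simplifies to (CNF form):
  ¬s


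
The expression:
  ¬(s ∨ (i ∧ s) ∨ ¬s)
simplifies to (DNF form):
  False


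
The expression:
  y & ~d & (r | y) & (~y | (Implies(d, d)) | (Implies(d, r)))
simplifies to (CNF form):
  y & ~d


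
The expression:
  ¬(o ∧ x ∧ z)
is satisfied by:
  {o: False, z: False, x: False}
  {x: True, o: False, z: False}
  {z: True, o: False, x: False}
  {x: True, z: True, o: False}
  {o: True, x: False, z: False}
  {x: True, o: True, z: False}
  {z: True, o: True, x: False}


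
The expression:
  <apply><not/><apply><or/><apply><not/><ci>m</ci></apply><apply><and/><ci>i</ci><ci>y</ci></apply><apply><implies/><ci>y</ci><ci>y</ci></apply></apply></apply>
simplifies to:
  <false/>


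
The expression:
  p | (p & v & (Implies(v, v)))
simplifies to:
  p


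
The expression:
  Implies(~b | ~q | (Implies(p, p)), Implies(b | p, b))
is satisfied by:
  {b: True, p: False}
  {p: False, b: False}
  {p: True, b: True}


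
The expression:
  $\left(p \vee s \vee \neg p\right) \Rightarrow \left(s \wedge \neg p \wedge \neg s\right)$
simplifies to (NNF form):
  $\text{False}$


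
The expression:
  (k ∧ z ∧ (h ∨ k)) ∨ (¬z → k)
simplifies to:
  k ∨ z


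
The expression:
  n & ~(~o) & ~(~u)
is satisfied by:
  {u: True, o: True, n: True}


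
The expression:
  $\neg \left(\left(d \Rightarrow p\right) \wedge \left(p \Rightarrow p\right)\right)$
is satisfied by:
  {d: True, p: False}


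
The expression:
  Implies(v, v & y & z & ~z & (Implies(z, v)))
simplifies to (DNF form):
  ~v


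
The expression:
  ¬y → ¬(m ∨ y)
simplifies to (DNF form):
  y ∨ ¬m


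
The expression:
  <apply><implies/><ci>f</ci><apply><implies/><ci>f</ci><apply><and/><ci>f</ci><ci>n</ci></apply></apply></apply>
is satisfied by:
  {n: True, f: False}
  {f: False, n: False}
  {f: True, n: True}


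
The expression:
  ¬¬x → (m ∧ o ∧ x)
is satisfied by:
  {o: True, m: True, x: False}
  {o: True, m: False, x: False}
  {m: True, o: False, x: False}
  {o: False, m: False, x: False}
  {x: True, o: True, m: True}


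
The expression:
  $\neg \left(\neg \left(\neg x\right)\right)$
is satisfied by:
  {x: False}


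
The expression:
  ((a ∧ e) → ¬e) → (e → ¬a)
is always true.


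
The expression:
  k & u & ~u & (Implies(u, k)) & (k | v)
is never true.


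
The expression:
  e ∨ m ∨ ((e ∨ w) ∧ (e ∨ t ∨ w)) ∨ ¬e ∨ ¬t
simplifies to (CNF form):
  True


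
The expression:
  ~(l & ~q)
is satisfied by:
  {q: True, l: False}
  {l: False, q: False}
  {l: True, q: True}


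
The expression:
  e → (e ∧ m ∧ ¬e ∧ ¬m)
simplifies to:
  ¬e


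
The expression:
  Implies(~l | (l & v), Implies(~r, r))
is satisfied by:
  {r: True, l: True, v: False}
  {r: True, l: False, v: False}
  {r: True, v: True, l: True}
  {r: True, v: True, l: False}
  {l: True, v: False, r: False}


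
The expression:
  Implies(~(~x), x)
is always true.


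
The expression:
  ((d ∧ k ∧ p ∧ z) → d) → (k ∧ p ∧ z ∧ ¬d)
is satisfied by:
  {z: True, p: True, k: True, d: False}


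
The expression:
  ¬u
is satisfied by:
  {u: False}


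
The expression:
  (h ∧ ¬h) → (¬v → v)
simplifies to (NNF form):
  True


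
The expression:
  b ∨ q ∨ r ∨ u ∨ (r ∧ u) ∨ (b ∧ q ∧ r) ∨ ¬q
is always true.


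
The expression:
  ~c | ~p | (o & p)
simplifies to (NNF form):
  o | ~c | ~p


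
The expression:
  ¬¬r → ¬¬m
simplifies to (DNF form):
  m ∨ ¬r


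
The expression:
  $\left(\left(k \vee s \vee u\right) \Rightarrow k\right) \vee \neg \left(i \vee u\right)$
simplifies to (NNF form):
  $k \vee \left(\neg i \wedge \neg u\right) \vee \left(\neg s \wedge \neg u\right)$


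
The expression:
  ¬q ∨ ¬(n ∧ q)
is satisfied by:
  {q: False, n: False}
  {n: True, q: False}
  {q: True, n: False}


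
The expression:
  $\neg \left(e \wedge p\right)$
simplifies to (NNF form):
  $\neg e \vee \neg p$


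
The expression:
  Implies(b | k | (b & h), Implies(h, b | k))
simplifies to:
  True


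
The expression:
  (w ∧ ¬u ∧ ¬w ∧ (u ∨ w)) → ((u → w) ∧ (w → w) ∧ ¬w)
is always true.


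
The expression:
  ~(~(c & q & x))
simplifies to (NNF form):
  c & q & x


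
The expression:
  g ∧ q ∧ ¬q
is never true.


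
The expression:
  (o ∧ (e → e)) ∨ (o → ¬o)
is always true.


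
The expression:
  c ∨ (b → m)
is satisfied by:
  {c: True, m: True, b: False}
  {c: True, m: False, b: False}
  {m: True, c: False, b: False}
  {c: False, m: False, b: False}
  {c: True, b: True, m: True}
  {c: True, b: True, m: False}
  {b: True, m: True, c: False}


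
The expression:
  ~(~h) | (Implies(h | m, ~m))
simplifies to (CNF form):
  h | ~m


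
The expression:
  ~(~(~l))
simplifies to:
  ~l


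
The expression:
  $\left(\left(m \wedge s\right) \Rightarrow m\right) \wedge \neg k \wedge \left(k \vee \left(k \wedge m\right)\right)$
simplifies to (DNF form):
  $\text{False}$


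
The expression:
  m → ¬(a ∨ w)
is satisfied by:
  {a: False, m: False, w: False}
  {w: True, a: False, m: False}
  {a: True, w: False, m: False}
  {w: True, a: True, m: False}
  {m: True, w: False, a: False}


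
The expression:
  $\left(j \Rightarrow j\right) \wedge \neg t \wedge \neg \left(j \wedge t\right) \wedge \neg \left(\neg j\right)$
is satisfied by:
  {j: True, t: False}


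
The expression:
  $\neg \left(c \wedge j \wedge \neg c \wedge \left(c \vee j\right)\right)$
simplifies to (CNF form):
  $\text{True}$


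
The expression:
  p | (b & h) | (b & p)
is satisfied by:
  {p: True, h: True, b: True}
  {p: True, h: True, b: False}
  {p: True, b: True, h: False}
  {p: True, b: False, h: False}
  {h: True, b: True, p: False}


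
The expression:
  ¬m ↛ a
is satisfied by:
  {a: True, m: False}
  {m: False, a: False}
  {m: True, a: True}


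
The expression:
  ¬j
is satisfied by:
  {j: False}


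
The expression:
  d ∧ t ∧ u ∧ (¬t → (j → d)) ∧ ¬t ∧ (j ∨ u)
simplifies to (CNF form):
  False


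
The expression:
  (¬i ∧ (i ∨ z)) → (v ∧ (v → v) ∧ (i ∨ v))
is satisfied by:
  {i: True, v: True, z: False}
  {i: True, v: False, z: False}
  {v: True, i: False, z: False}
  {i: False, v: False, z: False}
  {i: True, z: True, v: True}
  {i: True, z: True, v: False}
  {z: True, v: True, i: False}


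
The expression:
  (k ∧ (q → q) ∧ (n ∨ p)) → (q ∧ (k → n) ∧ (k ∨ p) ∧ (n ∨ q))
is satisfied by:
  {q: True, n: False, p: False, k: False}
  {q: False, n: False, p: False, k: False}
  {q: True, p: True, n: False, k: False}
  {p: True, q: False, n: False, k: False}
  {q: True, n: True, p: False, k: False}
  {n: True, q: False, p: False, k: False}
  {q: True, p: True, n: True, k: False}
  {p: True, n: True, q: False, k: False}
  {k: True, q: True, n: False, p: False}
  {k: True, q: False, n: False, p: False}
  {k: True, q: True, n: True, p: False}
  {k: True, q: True, n: True, p: True}


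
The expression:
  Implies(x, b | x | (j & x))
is always true.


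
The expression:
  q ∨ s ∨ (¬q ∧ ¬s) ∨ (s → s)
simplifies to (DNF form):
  True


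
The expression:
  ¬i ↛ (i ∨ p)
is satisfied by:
  {i: False, p: False}


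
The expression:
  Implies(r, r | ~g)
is always true.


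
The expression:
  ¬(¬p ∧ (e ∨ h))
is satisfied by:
  {p: True, e: False, h: False}
  {p: True, h: True, e: False}
  {p: True, e: True, h: False}
  {p: True, h: True, e: True}
  {h: False, e: False, p: False}


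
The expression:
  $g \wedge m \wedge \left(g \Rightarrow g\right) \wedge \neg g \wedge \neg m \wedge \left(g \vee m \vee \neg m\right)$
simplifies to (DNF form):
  $\text{False}$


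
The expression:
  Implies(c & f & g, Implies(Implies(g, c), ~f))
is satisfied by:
  {g: False, c: False, f: False}
  {f: True, g: False, c: False}
  {c: True, g: False, f: False}
  {f: True, c: True, g: False}
  {g: True, f: False, c: False}
  {f: True, g: True, c: False}
  {c: True, g: True, f: False}


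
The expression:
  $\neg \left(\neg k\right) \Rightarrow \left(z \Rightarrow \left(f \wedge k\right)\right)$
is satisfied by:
  {f: True, k: False, z: False}
  {f: False, k: False, z: False}
  {z: True, f: True, k: False}
  {z: True, f: False, k: False}
  {k: True, f: True, z: False}
  {k: True, f: False, z: False}
  {k: True, z: True, f: True}


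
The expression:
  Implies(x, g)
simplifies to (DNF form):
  g | ~x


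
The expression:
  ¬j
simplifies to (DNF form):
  ¬j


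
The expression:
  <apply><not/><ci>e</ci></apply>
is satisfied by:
  {e: False}


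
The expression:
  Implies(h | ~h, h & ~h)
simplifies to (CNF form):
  False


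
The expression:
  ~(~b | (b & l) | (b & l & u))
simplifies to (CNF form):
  b & ~l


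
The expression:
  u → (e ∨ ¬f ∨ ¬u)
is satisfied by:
  {e: True, u: False, f: False}
  {u: False, f: False, e: False}
  {f: True, e: True, u: False}
  {f: True, u: False, e: False}
  {e: True, u: True, f: False}
  {u: True, e: False, f: False}
  {f: True, u: True, e: True}


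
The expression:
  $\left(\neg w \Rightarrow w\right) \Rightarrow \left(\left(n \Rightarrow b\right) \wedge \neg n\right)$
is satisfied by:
  {w: False, n: False}
  {n: True, w: False}
  {w: True, n: False}


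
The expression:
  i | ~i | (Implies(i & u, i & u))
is always true.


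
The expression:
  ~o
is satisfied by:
  {o: False}


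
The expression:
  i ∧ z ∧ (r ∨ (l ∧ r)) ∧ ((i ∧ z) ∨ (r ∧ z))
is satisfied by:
  {r: True, i: True, z: True}


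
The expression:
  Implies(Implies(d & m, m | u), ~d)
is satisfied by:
  {d: False}


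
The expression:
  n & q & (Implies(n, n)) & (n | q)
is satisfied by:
  {q: True, n: True}


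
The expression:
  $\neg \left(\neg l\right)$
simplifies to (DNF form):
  $l$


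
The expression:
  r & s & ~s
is never true.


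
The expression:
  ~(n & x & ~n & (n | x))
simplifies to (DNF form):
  True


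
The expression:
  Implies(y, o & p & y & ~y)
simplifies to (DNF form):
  ~y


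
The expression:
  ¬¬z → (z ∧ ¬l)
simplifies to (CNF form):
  ¬l ∨ ¬z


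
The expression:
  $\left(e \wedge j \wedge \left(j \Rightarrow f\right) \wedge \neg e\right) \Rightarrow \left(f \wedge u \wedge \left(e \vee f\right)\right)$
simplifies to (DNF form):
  $\text{True}$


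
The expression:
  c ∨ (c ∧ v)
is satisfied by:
  {c: True}


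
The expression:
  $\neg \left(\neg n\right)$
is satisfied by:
  {n: True}


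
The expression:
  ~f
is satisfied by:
  {f: False}


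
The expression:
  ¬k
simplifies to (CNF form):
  ¬k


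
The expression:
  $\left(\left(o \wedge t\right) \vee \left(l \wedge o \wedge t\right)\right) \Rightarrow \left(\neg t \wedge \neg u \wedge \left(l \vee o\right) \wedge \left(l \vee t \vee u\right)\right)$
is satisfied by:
  {o: False, t: False}
  {t: True, o: False}
  {o: True, t: False}


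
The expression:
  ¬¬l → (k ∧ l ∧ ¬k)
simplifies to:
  ¬l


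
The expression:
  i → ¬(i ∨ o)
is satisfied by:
  {i: False}


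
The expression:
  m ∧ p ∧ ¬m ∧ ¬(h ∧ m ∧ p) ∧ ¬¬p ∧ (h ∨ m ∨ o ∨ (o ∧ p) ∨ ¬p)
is never true.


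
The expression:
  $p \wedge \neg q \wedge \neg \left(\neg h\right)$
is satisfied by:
  {h: True, p: True, q: False}


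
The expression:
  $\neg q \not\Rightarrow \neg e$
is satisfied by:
  {e: True, q: False}


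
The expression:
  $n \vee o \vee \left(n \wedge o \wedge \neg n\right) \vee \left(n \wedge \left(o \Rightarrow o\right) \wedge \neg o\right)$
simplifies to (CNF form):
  $n \vee o$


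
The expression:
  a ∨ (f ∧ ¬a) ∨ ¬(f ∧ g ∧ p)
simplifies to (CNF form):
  True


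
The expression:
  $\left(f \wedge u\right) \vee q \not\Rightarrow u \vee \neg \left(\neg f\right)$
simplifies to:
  $f \vee \left(q \wedge \neg u\right)$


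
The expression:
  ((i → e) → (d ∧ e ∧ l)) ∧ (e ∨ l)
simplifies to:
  l ∧ (d ∨ ¬e) ∧ (e ∨ i)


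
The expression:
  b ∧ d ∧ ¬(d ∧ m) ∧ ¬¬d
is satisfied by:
  {b: True, d: True, m: False}


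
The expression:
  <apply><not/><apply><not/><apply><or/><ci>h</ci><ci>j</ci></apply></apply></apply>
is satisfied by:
  {h: True, j: True}
  {h: True, j: False}
  {j: True, h: False}


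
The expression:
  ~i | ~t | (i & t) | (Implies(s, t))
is always true.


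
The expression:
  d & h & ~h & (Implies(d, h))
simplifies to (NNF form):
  False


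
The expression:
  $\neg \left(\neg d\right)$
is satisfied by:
  {d: True}


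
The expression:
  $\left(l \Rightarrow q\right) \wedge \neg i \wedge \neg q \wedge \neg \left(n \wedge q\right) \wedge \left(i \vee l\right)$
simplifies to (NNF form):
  $\text{False}$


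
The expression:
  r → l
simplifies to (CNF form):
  l ∨ ¬r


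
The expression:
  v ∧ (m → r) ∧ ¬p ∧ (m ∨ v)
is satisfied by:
  {r: True, v: True, m: False, p: False}
  {v: True, r: False, m: False, p: False}
  {r: True, m: True, v: True, p: False}


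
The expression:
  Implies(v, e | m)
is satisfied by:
  {m: True, e: True, v: False}
  {m: True, e: False, v: False}
  {e: True, m: False, v: False}
  {m: False, e: False, v: False}
  {m: True, v: True, e: True}
  {m: True, v: True, e: False}
  {v: True, e: True, m: False}


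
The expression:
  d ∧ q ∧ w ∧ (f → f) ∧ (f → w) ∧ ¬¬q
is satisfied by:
  {w: True, d: True, q: True}


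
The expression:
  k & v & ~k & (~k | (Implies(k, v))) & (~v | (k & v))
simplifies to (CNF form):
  False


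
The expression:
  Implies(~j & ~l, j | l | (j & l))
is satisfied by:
  {l: True, j: True}
  {l: True, j: False}
  {j: True, l: False}


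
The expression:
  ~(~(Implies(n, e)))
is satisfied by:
  {e: True, n: False}
  {n: False, e: False}
  {n: True, e: True}


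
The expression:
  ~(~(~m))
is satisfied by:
  {m: False}


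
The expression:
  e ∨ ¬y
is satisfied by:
  {e: True, y: False}
  {y: False, e: False}
  {y: True, e: True}


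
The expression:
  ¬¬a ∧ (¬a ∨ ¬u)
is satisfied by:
  {a: True, u: False}


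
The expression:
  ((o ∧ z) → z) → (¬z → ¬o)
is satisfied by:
  {z: True, o: False}
  {o: False, z: False}
  {o: True, z: True}


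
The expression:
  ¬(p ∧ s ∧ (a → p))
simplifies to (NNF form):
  ¬p ∨ ¬s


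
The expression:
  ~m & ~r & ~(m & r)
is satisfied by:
  {r: False, m: False}


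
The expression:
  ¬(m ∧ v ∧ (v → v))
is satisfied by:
  {m: False, v: False}
  {v: True, m: False}
  {m: True, v: False}


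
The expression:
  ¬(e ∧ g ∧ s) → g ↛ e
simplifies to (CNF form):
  g ∧ (s ∨ ¬e)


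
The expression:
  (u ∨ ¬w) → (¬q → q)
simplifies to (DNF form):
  q ∨ (w ∧ ¬u)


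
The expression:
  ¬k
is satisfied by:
  {k: False}


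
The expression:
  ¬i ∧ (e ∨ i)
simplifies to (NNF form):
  e ∧ ¬i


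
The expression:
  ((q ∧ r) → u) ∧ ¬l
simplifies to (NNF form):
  ¬l ∧ (u ∨ ¬q ∨ ¬r)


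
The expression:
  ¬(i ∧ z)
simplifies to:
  ¬i ∨ ¬z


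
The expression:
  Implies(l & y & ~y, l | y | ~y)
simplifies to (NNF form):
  True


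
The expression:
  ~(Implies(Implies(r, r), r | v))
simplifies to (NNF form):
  ~r & ~v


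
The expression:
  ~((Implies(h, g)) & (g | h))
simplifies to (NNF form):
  ~g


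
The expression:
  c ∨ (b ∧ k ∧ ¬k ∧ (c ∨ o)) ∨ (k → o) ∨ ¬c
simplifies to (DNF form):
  True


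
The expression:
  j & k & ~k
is never true.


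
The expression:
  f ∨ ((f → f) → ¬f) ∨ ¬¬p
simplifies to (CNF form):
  True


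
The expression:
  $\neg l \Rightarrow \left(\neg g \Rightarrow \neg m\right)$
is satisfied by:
  {l: True, g: True, m: False}
  {l: True, g: False, m: False}
  {g: True, l: False, m: False}
  {l: False, g: False, m: False}
  {l: True, m: True, g: True}
  {l: True, m: True, g: False}
  {m: True, g: True, l: False}


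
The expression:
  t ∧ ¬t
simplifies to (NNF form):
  False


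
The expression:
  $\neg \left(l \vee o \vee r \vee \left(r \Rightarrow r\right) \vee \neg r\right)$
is never true.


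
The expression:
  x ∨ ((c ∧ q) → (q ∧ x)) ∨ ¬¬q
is always true.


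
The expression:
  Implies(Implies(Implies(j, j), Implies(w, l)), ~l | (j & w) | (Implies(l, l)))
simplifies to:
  True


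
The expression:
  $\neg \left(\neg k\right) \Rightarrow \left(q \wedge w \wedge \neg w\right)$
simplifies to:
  $\neg k$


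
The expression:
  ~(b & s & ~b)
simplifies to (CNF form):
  True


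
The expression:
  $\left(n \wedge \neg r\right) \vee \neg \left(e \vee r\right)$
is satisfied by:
  {n: True, e: False, r: False}
  {e: False, r: False, n: False}
  {n: True, e: True, r: False}


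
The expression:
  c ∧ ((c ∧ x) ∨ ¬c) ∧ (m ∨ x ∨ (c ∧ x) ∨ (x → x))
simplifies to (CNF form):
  c ∧ x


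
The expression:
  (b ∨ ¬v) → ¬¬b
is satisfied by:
  {b: True, v: True}
  {b: True, v: False}
  {v: True, b: False}


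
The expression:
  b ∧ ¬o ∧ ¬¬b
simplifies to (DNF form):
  b ∧ ¬o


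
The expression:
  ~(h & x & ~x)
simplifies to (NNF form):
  True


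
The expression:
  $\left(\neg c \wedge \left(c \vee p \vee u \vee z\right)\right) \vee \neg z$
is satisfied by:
  {c: False, z: False}
  {z: True, c: False}
  {c: True, z: False}


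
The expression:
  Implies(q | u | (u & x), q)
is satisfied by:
  {q: True, u: False}
  {u: False, q: False}
  {u: True, q: True}


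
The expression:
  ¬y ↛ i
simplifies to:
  i ∨ ¬y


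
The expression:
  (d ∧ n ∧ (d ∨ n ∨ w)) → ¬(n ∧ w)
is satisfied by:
  {w: False, d: False, n: False}
  {n: True, w: False, d: False}
  {d: True, w: False, n: False}
  {n: True, d: True, w: False}
  {w: True, n: False, d: False}
  {n: True, w: True, d: False}
  {d: True, w: True, n: False}


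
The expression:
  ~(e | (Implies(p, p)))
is never true.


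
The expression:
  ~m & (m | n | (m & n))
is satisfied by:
  {n: True, m: False}


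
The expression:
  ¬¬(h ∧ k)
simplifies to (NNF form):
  h ∧ k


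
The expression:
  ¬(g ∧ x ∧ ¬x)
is always true.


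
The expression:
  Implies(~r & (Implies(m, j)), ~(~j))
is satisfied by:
  {r: True, m: True, j: True}
  {r: True, m: True, j: False}
  {r: True, j: True, m: False}
  {r: True, j: False, m: False}
  {m: True, j: True, r: False}
  {m: True, j: False, r: False}
  {j: True, m: False, r: False}


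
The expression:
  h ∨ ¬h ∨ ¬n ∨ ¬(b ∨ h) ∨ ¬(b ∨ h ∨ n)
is always true.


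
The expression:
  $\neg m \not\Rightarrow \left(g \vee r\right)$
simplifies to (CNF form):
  $\neg g \wedge \neg m \wedge \neg r$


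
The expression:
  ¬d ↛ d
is always true.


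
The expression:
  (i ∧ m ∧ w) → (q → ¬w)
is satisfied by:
  {w: False, m: False, q: False, i: False}
  {i: True, w: False, m: False, q: False}
  {q: True, w: False, m: False, i: False}
  {i: True, q: True, w: False, m: False}
  {m: True, i: False, w: False, q: False}
  {i: True, m: True, w: False, q: False}
  {q: True, m: True, i: False, w: False}
  {i: True, q: True, m: True, w: False}
  {w: True, q: False, m: False, i: False}
  {i: True, w: True, q: False, m: False}
  {q: True, w: True, i: False, m: False}
  {i: True, q: True, w: True, m: False}
  {m: True, w: True, q: False, i: False}
  {i: True, m: True, w: True, q: False}
  {q: True, m: True, w: True, i: False}


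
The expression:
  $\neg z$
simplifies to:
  $\neg z$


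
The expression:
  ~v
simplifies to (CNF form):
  ~v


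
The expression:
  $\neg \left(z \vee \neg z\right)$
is never true.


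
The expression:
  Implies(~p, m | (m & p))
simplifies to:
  m | p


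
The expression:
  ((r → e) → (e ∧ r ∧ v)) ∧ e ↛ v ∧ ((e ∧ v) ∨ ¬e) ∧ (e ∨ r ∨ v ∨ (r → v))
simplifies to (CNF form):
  False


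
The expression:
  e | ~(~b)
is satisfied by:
  {b: True, e: True}
  {b: True, e: False}
  {e: True, b: False}


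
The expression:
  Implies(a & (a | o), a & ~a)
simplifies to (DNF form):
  ~a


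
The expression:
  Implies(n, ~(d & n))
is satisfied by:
  {d: False, n: False}
  {n: True, d: False}
  {d: True, n: False}


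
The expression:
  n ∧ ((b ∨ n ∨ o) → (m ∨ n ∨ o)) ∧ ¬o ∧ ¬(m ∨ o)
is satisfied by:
  {n: True, o: False, m: False}


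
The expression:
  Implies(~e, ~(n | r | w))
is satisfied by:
  {e: True, r: False, w: False, n: False}
  {n: True, e: True, r: False, w: False}
  {e: True, w: True, r: False, n: False}
  {n: True, e: True, w: True, r: False}
  {e: True, r: True, w: False, n: False}
  {e: True, n: True, r: True, w: False}
  {e: True, w: True, r: True, n: False}
  {n: True, e: True, w: True, r: True}
  {n: False, r: False, w: False, e: False}


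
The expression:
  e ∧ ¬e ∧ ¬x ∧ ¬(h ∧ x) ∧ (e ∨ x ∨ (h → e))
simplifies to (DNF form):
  False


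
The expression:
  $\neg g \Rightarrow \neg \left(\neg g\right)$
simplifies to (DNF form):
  $g$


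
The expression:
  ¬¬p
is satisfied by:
  {p: True}


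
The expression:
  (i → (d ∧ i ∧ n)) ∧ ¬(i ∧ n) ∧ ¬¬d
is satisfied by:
  {d: True, i: False}


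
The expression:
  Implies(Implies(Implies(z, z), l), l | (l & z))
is always true.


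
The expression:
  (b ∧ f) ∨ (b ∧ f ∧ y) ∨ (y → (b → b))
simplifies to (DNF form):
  True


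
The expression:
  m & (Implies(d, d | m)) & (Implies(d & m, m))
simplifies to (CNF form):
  m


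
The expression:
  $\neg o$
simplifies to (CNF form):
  $\neg o$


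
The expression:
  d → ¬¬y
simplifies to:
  y ∨ ¬d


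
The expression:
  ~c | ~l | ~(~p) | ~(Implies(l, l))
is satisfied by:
  {p: True, l: False, c: False}
  {l: False, c: False, p: False}
  {p: True, c: True, l: False}
  {c: True, l: False, p: False}
  {p: True, l: True, c: False}
  {l: True, p: False, c: False}
  {p: True, c: True, l: True}


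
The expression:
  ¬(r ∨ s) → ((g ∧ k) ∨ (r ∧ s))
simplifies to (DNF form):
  r ∨ s ∨ (g ∧ k)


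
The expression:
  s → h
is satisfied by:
  {h: True, s: False}
  {s: False, h: False}
  {s: True, h: True}


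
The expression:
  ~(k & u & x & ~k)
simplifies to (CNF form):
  True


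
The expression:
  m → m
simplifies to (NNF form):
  True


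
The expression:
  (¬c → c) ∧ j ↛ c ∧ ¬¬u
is never true.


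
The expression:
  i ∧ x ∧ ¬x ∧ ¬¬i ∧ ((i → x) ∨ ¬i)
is never true.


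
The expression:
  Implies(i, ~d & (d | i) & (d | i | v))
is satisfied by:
  {d: False, i: False}
  {i: True, d: False}
  {d: True, i: False}


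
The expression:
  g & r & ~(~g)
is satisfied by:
  {r: True, g: True}


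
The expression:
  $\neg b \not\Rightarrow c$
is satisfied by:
  {b: False, c: False}


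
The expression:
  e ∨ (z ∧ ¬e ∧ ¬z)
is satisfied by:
  {e: True}
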